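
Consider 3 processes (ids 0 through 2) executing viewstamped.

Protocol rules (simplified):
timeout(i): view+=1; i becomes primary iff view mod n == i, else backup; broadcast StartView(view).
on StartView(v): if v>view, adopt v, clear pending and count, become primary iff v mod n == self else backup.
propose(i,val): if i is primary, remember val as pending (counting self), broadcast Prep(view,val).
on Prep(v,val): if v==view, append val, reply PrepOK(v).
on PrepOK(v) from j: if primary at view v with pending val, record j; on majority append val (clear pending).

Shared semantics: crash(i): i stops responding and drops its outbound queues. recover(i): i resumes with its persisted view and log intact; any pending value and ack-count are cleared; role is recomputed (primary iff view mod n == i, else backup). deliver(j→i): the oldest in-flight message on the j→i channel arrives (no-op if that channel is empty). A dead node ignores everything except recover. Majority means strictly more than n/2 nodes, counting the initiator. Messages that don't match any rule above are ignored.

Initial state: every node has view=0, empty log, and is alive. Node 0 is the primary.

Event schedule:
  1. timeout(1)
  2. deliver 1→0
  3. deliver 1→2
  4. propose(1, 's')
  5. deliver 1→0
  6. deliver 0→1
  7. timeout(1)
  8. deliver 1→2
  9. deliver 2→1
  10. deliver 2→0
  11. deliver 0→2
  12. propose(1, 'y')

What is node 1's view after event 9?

[1] timeout(1) → N1(prim v1 [-])
[2] deliver 1→0 → N0(back v1 [-])
[3] deliver 1→2 → N2(back v1 [-])
[4] propose(1,'s') → ∅
[5] deliver 1→0 → N0(back v1 [s])
[6] deliver 0→1 → N1(prim v1 [s])
[7] timeout(1) → N1(back v2 [s])
[8] deliver 1→2 → N2(back v1 [s])
[9] deliver 2→1 → ∅

2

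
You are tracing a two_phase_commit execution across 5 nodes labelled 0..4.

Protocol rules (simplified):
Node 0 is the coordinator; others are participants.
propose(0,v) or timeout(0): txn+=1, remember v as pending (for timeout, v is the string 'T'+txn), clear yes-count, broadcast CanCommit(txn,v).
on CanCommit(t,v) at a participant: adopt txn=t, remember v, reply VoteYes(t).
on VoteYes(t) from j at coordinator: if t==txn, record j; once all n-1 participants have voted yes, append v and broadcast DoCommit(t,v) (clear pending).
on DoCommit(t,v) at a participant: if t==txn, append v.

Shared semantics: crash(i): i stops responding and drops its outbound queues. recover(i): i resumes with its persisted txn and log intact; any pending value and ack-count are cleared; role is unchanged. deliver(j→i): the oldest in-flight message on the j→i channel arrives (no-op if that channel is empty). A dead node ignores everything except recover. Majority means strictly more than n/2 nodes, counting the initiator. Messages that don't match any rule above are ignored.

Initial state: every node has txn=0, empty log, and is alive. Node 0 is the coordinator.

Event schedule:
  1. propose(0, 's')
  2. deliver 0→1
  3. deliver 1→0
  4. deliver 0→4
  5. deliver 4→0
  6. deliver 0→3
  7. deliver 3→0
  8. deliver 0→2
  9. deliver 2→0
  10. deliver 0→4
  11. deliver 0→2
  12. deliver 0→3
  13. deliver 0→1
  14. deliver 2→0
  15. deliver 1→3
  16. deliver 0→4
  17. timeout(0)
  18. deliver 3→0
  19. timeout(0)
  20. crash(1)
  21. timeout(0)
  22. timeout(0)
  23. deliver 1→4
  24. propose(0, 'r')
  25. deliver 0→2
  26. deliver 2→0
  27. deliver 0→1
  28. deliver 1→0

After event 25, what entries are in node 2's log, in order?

s

[1] propose(0,'s') → N0(coor t1 [-])
[2] deliver 0→1 → N1(part t1 [-])
[3] deliver 1→0 → ∅
[4] deliver 0→4 → N4(part t1 [-])
[5] deliver 4→0 → ∅
[6] deliver 0→3 → N3(part t1 [-])
[7] deliver 3→0 → ∅
[8] deliver 0→2 → N2(part t1 [-])
[9] deliver 2→0 → N0(coor t1 [s])
[10] deliver 0→4 → N4(part t1 [s])
[11] deliver 0→2 → N2(part t1 [s])
[12] deliver 0→3 → N3(part t1 [s])
[13] deliver 0→1 → N1(part t1 [s])
[14] deliver 2→0 → ∅
[15] deliver 1→3 → ∅
[16] deliver 0→4 → ∅
[17] timeout(0) → N0(coor t2 [s])
[18] deliver 3→0 → ∅
[19] timeout(0) → N0(coor t3 [s])
[20] crash(1) → N1(✗part t1 [s])
[21] timeout(0) → N0(coor t4 [s])
[22] timeout(0) → N0(coor t5 [s])
[23] deliver 1→4 → ∅
[24] propose(0,'r') → N0(coor t6 [s])
[25] deliver 0→2 → N2(part t2 [s])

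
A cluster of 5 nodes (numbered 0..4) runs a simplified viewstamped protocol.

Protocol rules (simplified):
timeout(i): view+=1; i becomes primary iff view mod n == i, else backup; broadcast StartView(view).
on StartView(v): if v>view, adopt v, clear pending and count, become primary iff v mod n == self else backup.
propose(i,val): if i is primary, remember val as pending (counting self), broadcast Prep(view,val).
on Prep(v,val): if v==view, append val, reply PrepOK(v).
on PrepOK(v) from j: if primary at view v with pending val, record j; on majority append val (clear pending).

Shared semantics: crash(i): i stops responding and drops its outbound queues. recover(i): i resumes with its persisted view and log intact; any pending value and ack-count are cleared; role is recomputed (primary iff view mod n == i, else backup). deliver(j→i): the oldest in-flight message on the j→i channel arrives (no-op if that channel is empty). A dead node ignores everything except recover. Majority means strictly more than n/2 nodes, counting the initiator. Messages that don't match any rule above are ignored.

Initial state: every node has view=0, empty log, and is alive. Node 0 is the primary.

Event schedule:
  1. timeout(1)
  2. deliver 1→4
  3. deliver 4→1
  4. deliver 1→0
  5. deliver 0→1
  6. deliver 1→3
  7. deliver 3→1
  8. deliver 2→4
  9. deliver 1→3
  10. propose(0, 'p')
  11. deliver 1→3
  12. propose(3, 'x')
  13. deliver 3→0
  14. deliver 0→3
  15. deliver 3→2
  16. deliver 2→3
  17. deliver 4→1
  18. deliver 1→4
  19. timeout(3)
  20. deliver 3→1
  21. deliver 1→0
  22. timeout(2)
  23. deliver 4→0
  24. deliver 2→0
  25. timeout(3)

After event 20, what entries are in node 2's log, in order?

[1] timeout(1) → N1(prim v1 [-])
[2] deliver 1→4 → N4(back v1 [-])
[3] deliver 4→1 → ∅
[4] deliver 1→0 → N0(back v1 [-])
[5] deliver 0→1 → ∅
[6] deliver 1→3 → N3(back v1 [-])
[7] deliver 3→1 → ∅
[8] deliver 2→4 → ∅
[9] deliver 1→3 → ∅
[10] propose(0,'p') → ∅
[11] deliver 1→3 → ∅
[12] propose(3,'x') → ∅
[13] deliver 3→0 → ∅
[14] deliver 0→3 → ∅
[15] deliver 3→2 → ∅
[16] deliver 2→3 → ∅
[17] deliver 4→1 → ∅
[18] deliver 1→4 → ∅
[19] timeout(3) → N3(back v2 [-])
[20] deliver 3→1 → N1(back v2 [-])

empty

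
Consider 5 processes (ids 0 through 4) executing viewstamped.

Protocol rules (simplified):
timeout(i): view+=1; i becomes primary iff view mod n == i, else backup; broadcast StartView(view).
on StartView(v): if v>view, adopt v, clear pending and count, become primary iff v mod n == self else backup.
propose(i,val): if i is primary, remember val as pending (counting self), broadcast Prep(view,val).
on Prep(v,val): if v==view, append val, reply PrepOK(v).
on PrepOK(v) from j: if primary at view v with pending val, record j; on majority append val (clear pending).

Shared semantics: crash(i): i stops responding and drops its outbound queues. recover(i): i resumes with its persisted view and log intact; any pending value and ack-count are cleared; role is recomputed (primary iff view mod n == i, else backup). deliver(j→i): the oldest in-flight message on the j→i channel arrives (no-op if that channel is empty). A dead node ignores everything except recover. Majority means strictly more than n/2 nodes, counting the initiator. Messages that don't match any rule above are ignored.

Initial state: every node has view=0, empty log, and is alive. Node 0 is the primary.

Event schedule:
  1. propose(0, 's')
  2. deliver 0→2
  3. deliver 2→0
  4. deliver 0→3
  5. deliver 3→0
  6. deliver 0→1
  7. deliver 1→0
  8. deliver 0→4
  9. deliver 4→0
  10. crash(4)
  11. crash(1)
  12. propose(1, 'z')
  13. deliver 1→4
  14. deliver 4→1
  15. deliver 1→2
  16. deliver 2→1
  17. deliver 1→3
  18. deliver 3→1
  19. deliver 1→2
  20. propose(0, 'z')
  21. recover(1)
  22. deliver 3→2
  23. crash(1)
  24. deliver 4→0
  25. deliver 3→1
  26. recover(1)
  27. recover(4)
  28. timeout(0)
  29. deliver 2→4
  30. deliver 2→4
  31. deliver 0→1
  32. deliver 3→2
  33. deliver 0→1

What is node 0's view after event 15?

[1] propose(0,'s') → ∅
[2] deliver 0→2 → N2(back v0 [s])
[3] deliver 2→0 → ∅
[4] deliver 0→3 → N3(back v0 [s])
[5] deliver 3→0 → N0(prim v0 [s])
[6] deliver 0→1 → N1(back v0 [s])
[7] deliver 1→0 → ∅
[8] deliver 0→4 → N4(back v0 [s])
[9] deliver 4→0 → ∅
[10] crash(4) → N4(✗back v0 [s])
[11] crash(1) → N1(✗back v0 [s])
[12] propose(1,'z') → ∅
[13] deliver 1→4 → ∅
[14] deliver 4→1 → ∅
[15] deliver 1→2 → ∅

0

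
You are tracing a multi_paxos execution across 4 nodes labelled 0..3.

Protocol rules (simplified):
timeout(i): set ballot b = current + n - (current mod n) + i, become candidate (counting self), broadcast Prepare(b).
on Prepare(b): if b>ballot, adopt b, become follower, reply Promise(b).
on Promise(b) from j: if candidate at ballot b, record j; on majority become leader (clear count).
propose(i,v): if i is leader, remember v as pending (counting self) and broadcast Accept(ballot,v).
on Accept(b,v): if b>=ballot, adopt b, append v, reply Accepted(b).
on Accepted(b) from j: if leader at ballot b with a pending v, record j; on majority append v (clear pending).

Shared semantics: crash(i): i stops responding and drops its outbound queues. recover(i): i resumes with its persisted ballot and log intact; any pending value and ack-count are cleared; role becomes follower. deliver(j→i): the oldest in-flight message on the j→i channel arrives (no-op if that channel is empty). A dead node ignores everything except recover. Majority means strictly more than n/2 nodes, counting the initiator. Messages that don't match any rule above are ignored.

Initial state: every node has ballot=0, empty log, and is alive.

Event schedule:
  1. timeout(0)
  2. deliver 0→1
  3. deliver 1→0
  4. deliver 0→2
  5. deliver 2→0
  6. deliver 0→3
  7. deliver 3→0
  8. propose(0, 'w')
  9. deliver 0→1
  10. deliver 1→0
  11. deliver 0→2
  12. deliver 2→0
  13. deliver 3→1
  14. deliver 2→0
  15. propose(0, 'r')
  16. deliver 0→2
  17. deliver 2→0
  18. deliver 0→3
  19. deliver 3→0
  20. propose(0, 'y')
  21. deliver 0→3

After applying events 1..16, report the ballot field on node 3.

4

1. timeout(0):  <0:cand b4 ->
2. deliver 0→1:  <1:foll b4 ->
3. deliver 1→0:  nop
4. deliver 0→2:  <2:foll b4 ->
5. deliver 2→0:  <0:lead b4 ->
6. deliver 0→3:  <3:foll b4 ->
7. deliver 3→0:  nop
8. propose(0,'w'):  nop
9. deliver 0→1:  <1:foll b4 w>
10. deliver 1→0:  nop
11. deliver 0→2:  <2:foll b4 w>
12. deliver 2→0:  <0:lead b4 w>
13. deliver 3→1:  nop
14. deliver 2→0:  nop
15. propose(0,'r'):  nop
16. deliver 0→2:  <2:foll b4 w,r>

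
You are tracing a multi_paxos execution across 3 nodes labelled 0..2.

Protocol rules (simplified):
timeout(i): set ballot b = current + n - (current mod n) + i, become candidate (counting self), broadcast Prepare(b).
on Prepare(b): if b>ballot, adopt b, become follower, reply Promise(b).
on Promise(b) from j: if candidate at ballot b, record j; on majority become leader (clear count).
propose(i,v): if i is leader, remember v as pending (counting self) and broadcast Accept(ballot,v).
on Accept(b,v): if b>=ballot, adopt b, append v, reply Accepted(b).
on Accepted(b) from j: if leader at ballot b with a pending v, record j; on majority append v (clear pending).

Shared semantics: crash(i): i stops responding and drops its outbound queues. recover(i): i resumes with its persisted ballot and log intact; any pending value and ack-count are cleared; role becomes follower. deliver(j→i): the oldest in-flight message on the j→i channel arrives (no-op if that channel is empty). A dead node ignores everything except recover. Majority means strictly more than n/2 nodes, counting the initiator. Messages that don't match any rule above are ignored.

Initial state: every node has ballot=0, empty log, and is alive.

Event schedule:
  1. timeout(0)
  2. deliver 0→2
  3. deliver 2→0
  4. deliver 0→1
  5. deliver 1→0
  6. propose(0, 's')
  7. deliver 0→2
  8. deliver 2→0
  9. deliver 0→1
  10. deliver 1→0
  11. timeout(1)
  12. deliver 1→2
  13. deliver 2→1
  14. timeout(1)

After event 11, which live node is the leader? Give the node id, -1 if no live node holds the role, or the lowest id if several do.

0

step 1 timeout(0): 0={cand,b=3,log=-}
step 2 deliver 0→2: 2={foll,b=3,log=-}
step 3 deliver 2→0: 0={lead,b=3,log=-}
step 4 deliver 0→1: 1={foll,b=3,log=-}
step 5 deliver 1→0: —
step 6 propose(0,'s'): —
step 7 deliver 0→2: 2={foll,b=3,log=s}
step 8 deliver 2→0: 0={lead,b=3,log=s}
step 9 deliver 0→1: 1={foll,b=3,log=s}
step 10 deliver 1→0: —
step 11 timeout(1): 1={cand,b=7,log=s}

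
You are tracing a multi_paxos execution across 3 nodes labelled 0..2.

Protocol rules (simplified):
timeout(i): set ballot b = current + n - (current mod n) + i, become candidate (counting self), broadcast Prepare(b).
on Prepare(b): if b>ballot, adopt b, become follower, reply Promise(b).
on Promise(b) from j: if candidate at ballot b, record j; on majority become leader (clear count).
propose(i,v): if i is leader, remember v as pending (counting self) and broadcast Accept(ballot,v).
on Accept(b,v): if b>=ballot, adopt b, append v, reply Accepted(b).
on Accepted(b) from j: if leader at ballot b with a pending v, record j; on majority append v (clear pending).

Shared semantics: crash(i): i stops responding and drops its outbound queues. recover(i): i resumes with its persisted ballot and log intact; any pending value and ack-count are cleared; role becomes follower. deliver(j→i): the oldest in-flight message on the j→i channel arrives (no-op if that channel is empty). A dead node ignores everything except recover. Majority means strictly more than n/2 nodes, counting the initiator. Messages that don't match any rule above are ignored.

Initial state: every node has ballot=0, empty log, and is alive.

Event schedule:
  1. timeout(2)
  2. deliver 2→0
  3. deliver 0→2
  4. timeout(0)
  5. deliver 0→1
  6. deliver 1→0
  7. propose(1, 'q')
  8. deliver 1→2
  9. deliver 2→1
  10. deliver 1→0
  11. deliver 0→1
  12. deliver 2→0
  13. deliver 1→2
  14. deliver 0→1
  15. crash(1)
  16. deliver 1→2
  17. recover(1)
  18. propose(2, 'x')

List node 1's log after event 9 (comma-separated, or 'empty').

empty

[1] timeout(2) → N2(cand b5 [-])
[2] deliver 2→0 → N0(foll b5 [-])
[3] deliver 0→2 → N2(lead b5 [-])
[4] timeout(0) → N0(cand b6 [-])
[5] deliver 0→1 → N1(foll b6 [-])
[6] deliver 1→0 → N0(lead b6 [-])
[7] propose(1,'q') → ∅
[8] deliver 1→2 → ∅
[9] deliver 2→1 → ∅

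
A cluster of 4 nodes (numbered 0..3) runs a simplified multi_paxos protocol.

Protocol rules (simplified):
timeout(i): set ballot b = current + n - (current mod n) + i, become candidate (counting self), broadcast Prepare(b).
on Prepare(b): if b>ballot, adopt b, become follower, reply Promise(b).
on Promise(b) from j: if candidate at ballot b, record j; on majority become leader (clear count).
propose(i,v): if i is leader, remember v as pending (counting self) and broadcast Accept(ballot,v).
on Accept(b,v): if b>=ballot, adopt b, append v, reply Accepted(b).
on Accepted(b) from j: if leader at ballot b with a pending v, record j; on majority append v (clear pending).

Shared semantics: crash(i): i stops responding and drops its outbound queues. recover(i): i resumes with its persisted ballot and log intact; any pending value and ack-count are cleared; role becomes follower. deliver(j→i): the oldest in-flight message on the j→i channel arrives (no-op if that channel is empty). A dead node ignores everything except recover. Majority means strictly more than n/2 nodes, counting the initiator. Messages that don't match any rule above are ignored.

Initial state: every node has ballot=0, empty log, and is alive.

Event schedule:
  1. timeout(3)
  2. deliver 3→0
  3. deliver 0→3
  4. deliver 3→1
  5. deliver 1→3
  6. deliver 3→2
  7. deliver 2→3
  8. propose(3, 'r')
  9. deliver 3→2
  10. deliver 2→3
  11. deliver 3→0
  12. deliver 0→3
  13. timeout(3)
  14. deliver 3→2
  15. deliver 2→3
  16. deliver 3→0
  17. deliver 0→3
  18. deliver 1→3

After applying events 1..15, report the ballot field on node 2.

e1 timeout(3): 3[cand,b=7,-]
e2 deliver 3→0: 0[foll,b=7,-]
e3 deliver 0→3: ·
e4 deliver 3→1: 1[foll,b=7,-]
e5 deliver 1→3: 3[lead,b=7,-]
e6 deliver 3→2: 2[foll,b=7,-]
e7 deliver 2→3: ·
e8 propose(3,'r'): ·
e9 deliver 3→2: 2[foll,b=7,r]
e10 deliver 2→3: ·
e11 deliver 3→0: 0[foll,b=7,r]
e12 deliver 0→3: 3[lead,b=7,r]
e13 timeout(3): 3[cand,b=11,r]
e14 deliver 3→2: 2[foll,b=11,r]
e15 deliver 2→3: ·

11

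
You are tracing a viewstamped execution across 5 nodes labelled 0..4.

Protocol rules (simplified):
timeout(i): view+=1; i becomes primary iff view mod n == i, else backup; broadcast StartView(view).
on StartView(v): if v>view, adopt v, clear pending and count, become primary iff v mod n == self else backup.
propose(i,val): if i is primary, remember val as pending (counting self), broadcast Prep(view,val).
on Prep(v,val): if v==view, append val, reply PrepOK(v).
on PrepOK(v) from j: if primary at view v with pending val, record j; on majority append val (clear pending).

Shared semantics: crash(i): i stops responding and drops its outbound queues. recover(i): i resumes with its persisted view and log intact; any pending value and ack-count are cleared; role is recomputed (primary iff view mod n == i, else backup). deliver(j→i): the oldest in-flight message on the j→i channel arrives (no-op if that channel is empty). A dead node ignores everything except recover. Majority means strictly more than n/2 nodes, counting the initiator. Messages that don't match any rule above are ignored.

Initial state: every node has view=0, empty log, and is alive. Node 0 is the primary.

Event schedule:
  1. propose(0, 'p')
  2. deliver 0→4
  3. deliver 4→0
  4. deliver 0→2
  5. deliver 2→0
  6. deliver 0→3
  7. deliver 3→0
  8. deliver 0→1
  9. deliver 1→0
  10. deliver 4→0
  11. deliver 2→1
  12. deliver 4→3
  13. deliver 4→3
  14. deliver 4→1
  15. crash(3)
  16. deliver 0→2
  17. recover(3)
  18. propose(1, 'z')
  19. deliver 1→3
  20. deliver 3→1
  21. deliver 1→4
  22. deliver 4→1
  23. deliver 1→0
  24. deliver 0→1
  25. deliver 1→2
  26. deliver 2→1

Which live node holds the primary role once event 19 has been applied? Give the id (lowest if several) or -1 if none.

[1] propose(0,'p') → ∅
[2] deliver 0→4 → N4(back v0 [p])
[3] deliver 4→0 → ∅
[4] deliver 0→2 → N2(back v0 [p])
[5] deliver 2→0 → N0(prim v0 [p])
[6] deliver 0→3 → N3(back v0 [p])
[7] deliver 3→0 → ∅
[8] deliver 0→1 → N1(back v0 [p])
[9] deliver 1→0 → ∅
[10] deliver 4→0 → ∅
[11] deliver 2→1 → ∅
[12] deliver 4→3 → ∅
[13] deliver 4→3 → ∅
[14] deliver 4→1 → ∅
[15] crash(3) → N3(✗back v0 [p])
[16] deliver 0→2 → ∅
[17] recover(3) → N3(back v0 [p])
[18] propose(1,'z') → ∅
[19] deliver 1→3 → ∅

0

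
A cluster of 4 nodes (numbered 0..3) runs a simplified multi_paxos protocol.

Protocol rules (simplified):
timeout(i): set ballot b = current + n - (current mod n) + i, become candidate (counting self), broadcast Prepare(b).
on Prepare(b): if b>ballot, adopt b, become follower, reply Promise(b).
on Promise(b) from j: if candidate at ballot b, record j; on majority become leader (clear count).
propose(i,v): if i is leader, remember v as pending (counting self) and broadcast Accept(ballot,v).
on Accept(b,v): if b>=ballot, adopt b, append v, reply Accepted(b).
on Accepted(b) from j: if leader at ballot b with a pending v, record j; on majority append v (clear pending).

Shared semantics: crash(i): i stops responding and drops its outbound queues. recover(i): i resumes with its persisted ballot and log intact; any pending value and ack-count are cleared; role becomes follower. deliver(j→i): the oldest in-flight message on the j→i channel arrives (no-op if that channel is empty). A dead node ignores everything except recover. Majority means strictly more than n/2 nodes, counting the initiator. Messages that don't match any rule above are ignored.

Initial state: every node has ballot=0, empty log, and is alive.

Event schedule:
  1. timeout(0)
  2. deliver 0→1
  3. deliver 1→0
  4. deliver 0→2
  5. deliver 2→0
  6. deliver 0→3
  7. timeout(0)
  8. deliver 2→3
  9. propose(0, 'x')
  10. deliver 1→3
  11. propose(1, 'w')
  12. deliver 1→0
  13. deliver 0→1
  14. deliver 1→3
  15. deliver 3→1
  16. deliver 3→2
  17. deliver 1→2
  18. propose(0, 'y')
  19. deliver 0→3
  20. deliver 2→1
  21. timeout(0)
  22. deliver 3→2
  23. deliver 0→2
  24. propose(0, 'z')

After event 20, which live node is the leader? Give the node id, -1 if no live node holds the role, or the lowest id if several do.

1. timeout(0):  <0:cand b4 ->
2. deliver 0→1:  <1:foll b4 ->
3. deliver 1→0:  nop
4. deliver 0→2:  <2:foll b4 ->
5. deliver 2→0:  <0:lead b4 ->
6. deliver 0→3:  <3:foll b4 ->
7. timeout(0):  <0:cand b8 ->
8. deliver 2→3:  nop
9. propose(0,'x'):  nop
10. deliver 1→3:  nop
11. propose(1,'w'):  nop
12. deliver 1→0:  nop
13. deliver 0→1:  <1:foll b8 ->
14. deliver 1→3:  nop
15. deliver 3→1:  nop
16. deliver 3→2:  nop
17. deliver 1→2:  nop
18. propose(0,'y'):  nop
19. deliver 0→3:  <3:foll b8 ->
20. deliver 2→1:  nop

-1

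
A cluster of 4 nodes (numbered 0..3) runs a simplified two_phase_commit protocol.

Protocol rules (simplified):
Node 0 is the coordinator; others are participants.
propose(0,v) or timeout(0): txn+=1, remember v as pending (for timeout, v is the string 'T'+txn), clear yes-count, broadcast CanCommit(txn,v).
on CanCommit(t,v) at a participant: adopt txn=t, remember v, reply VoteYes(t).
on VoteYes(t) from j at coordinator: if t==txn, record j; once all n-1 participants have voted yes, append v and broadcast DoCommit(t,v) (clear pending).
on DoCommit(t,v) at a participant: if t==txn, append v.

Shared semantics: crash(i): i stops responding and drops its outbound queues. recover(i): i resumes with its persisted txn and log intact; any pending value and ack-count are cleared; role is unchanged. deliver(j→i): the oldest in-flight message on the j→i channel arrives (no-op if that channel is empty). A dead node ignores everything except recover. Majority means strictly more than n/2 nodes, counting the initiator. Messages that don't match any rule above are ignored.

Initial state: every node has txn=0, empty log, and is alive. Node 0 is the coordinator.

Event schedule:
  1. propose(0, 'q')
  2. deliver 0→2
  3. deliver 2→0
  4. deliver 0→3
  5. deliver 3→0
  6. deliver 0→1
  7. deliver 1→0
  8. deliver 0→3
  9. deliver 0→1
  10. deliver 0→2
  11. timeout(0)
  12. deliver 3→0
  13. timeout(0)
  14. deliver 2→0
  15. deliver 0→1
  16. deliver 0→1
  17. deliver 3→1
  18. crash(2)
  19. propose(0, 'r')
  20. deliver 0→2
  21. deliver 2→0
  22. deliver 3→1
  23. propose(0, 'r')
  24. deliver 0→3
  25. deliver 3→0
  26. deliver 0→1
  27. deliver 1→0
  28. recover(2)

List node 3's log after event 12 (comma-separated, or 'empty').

q

[1] propose(0,'q') → N0(coor t1 [-])
[2] deliver 0→2 → N2(part t1 [-])
[3] deliver 2→0 → ∅
[4] deliver 0→3 → N3(part t1 [-])
[5] deliver 3→0 → ∅
[6] deliver 0→1 → N1(part t1 [-])
[7] deliver 1→0 → N0(coor t1 [q])
[8] deliver 0→3 → N3(part t1 [q])
[9] deliver 0→1 → N1(part t1 [q])
[10] deliver 0→2 → N2(part t1 [q])
[11] timeout(0) → N0(coor t2 [q])
[12] deliver 3→0 → ∅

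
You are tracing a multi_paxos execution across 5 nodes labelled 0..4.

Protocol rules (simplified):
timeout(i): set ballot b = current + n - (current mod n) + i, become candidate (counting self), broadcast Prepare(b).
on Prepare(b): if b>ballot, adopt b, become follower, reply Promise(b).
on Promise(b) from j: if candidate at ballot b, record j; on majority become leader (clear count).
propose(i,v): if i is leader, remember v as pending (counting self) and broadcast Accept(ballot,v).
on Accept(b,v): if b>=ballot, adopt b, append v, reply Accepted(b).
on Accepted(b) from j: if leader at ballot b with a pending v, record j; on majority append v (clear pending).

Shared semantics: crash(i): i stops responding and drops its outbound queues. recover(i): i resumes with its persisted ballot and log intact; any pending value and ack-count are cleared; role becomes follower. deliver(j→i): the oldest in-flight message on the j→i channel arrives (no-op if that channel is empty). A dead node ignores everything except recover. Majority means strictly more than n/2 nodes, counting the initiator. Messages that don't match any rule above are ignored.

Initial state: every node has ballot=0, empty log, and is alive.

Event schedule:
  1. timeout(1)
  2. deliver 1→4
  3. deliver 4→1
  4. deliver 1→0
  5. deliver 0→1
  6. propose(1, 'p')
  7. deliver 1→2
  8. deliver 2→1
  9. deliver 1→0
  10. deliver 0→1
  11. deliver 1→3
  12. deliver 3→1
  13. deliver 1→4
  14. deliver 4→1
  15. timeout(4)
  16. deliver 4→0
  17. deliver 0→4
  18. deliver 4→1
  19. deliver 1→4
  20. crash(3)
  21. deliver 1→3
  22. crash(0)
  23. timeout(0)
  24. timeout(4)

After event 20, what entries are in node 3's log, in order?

empty

after 1 — timeout(1): n1:cand/b6/[-]
after 2 — deliver 1→4: n4:foll/b6/[-]
after 3 — deliver 4→1: ·
after 4 — deliver 1→0: n0:foll/b6/[-]
after 5 — deliver 0→1: n1:lead/b6/[-]
after 6 — propose(1,'p'): ·
after 7 — deliver 1→2: n2:foll/b6/[-]
after 8 — deliver 2→1: ·
after 9 — deliver 1→0: n0:foll/b6/[p]
after 10 — deliver 0→1: ·
after 11 — deliver 1→3: n3:foll/b6/[-]
after 12 — deliver 3→1: ·
after 13 — deliver 1→4: n4:foll/b6/[p]
after 14 — deliver 4→1: n1:lead/b6/[p]
after 15 — timeout(4): n4:cand/b14/[p]
after 16 — deliver 4→0: n0:foll/b14/[p]
after 17 — deliver 0→4: ·
after 18 — deliver 4→1: n1:foll/b14/[p]
after 19 — deliver 1→4: n4:lead/b14/[p]
after 20 — crash(3): n3:✗foll/b6/[-]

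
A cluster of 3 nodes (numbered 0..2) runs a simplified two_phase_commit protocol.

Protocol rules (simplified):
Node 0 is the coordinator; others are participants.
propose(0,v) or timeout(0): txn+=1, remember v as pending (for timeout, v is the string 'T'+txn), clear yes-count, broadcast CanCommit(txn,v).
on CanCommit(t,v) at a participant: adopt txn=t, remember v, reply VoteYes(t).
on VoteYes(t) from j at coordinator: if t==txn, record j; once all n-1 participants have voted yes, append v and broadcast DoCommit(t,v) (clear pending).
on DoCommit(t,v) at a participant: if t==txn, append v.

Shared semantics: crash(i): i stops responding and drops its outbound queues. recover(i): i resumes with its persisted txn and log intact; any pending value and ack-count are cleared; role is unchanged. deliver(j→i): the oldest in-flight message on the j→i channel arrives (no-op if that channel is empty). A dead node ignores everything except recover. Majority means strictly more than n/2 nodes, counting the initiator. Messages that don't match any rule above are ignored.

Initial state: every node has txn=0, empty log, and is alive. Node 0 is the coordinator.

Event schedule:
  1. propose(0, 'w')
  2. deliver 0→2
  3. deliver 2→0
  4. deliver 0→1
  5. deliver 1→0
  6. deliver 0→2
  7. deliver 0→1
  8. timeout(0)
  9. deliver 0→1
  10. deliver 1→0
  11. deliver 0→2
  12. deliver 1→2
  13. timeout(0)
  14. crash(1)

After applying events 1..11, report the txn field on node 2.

2

e1 propose(0,'w'): 0[coor,t=1,-]
e2 deliver 0→2: 2[part,t=1,-]
e3 deliver 2→0: ·
e4 deliver 0→1: 1[part,t=1,-]
e5 deliver 1→0: 0[coor,t=1,w]
e6 deliver 0→2: 2[part,t=1,w]
e7 deliver 0→1: 1[part,t=1,w]
e8 timeout(0): 0[coor,t=2,w]
e9 deliver 0→1: 1[part,t=2,w]
e10 deliver 1→0: ·
e11 deliver 0→2: 2[part,t=2,w]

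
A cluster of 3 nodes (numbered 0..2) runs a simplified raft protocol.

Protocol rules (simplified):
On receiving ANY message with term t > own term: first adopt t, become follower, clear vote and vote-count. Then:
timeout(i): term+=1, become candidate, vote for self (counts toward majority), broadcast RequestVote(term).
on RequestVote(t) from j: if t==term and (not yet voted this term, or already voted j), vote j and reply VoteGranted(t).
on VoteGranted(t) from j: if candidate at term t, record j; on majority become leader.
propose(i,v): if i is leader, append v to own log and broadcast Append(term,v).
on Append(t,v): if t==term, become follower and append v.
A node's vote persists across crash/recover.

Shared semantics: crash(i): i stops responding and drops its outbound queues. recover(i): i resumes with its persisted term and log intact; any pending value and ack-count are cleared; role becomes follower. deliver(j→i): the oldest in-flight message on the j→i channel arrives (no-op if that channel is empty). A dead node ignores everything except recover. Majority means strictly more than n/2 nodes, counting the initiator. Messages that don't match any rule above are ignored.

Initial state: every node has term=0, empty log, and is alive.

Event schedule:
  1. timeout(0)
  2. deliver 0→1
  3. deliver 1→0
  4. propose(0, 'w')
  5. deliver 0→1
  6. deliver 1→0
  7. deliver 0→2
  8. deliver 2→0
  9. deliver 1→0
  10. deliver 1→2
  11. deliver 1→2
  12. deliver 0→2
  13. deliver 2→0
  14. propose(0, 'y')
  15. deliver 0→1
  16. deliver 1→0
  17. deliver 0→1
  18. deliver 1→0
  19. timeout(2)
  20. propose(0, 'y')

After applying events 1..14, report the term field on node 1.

1. timeout(0):  <0:cand t1 ->
2. deliver 0→1:  <1:foll t1 ->
3. deliver 1→0:  <0:lead t1 ->
4. propose(0,'w'):  <0:lead t1 w>
5. deliver 0→1:  <1:foll t1 w>
6. deliver 1→0:  nop
7. deliver 0→2:  <2:foll t1 ->
8. deliver 2→0:  nop
9. deliver 1→0:  nop
10. deliver 1→2:  nop
11. deliver 1→2:  nop
12. deliver 0→2:  <2:foll t1 w>
13. deliver 2→0:  nop
14. propose(0,'y'):  <0:lead t1 w,y>

1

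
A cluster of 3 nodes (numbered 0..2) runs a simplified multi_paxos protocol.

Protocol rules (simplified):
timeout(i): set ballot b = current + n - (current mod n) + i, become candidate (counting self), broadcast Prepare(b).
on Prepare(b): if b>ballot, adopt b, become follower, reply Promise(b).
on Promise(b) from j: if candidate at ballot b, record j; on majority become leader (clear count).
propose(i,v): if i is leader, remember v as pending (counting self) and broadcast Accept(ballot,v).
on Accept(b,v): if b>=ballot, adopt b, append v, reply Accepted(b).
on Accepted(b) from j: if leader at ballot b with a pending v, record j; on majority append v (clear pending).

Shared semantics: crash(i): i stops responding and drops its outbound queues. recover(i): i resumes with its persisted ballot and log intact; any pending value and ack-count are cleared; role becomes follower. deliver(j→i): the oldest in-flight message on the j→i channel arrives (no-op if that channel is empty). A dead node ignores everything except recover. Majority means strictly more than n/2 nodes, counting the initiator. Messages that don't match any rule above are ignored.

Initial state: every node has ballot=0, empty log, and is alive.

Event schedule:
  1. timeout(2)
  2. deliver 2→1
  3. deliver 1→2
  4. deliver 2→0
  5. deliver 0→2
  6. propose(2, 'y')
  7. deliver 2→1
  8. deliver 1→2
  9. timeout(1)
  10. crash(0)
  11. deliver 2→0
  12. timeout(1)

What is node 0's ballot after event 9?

1. timeout(2):  <2:cand b5 ->
2. deliver 2→1:  <1:foll b5 ->
3. deliver 1→2:  <2:lead b5 ->
4. deliver 2→0:  <0:foll b5 ->
5. deliver 0→2:  nop
6. propose(2,'y'):  nop
7. deliver 2→1:  <1:foll b5 y>
8. deliver 1→2:  <2:lead b5 y>
9. timeout(1):  <1:cand b7 y>

5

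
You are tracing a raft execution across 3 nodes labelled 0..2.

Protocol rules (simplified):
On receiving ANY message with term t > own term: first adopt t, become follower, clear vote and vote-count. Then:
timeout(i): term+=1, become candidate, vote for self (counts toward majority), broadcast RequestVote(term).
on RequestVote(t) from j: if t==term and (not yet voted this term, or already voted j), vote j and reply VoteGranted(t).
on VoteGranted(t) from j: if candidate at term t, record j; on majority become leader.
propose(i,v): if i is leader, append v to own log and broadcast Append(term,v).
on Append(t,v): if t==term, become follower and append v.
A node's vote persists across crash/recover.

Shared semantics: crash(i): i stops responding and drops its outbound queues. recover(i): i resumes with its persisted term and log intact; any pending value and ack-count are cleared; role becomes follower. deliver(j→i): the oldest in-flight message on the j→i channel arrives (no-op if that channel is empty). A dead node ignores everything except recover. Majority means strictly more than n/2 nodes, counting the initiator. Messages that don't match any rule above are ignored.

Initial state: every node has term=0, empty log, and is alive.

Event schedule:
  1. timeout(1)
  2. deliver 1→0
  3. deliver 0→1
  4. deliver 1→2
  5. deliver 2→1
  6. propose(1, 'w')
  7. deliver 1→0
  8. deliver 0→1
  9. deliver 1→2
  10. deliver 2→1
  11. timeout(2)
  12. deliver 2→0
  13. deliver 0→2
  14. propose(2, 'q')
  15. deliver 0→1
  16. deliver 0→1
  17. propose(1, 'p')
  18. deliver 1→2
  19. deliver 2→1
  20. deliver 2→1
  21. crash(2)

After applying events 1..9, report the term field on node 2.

e1 timeout(1): 1[cand,t=1,-]
e2 deliver 1→0: 0[foll,t=1,-]
e3 deliver 0→1: 1[lead,t=1,-]
e4 deliver 1→2: 2[foll,t=1,-]
e5 deliver 2→1: ·
e6 propose(1,'w'): 1[lead,t=1,w]
e7 deliver 1→0: 0[foll,t=1,w]
e8 deliver 0→1: ·
e9 deliver 1→2: 2[foll,t=1,w]

1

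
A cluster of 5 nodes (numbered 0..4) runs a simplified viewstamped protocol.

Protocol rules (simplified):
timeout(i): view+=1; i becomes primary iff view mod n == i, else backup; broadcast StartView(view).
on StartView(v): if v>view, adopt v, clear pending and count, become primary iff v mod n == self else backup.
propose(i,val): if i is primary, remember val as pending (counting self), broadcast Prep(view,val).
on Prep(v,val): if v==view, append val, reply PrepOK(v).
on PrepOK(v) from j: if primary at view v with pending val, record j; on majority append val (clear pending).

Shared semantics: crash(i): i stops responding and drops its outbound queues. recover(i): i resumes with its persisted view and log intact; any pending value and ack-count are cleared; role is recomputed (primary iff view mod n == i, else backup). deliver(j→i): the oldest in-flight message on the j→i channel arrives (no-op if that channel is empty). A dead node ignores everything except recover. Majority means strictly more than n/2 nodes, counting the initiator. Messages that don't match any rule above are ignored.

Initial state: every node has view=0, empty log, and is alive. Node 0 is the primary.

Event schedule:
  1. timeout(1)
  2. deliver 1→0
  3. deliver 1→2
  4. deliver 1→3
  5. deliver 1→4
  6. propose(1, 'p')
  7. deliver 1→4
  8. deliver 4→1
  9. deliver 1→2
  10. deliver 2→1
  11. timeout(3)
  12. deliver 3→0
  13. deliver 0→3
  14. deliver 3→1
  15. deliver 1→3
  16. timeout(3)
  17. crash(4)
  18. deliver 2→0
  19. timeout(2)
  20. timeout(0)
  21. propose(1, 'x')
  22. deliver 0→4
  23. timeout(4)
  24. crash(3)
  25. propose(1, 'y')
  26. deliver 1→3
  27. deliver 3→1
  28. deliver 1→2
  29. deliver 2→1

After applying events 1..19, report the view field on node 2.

2

1. timeout(1):  <1:prim v1 ->
2. deliver 1→0:  <0:back v1 ->
3. deliver 1→2:  <2:back v1 ->
4. deliver 1→3:  <3:back v1 ->
5. deliver 1→4:  <4:back v1 ->
6. propose(1,'p'):  nop
7. deliver 1→4:  <4:back v1 p>
8. deliver 4→1:  nop
9. deliver 1→2:  <2:back v1 p>
10. deliver 2→1:  <1:prim v1 p>
11. timeout(3):  <3:back v2 ->
12. deliver 3→0:  <0:back v2 ->
13. deliver 0→3:  nop
14. deliver 3→1:  <1:back v2 p>
15. deliver 1→3:  nop
16. timeout(3):  <3:prim v3 ->
17. crash(4):  <4:✗back v1 p>
18. deliver 2→0:  nop
19. timeout(2):  <2:prim v2 p>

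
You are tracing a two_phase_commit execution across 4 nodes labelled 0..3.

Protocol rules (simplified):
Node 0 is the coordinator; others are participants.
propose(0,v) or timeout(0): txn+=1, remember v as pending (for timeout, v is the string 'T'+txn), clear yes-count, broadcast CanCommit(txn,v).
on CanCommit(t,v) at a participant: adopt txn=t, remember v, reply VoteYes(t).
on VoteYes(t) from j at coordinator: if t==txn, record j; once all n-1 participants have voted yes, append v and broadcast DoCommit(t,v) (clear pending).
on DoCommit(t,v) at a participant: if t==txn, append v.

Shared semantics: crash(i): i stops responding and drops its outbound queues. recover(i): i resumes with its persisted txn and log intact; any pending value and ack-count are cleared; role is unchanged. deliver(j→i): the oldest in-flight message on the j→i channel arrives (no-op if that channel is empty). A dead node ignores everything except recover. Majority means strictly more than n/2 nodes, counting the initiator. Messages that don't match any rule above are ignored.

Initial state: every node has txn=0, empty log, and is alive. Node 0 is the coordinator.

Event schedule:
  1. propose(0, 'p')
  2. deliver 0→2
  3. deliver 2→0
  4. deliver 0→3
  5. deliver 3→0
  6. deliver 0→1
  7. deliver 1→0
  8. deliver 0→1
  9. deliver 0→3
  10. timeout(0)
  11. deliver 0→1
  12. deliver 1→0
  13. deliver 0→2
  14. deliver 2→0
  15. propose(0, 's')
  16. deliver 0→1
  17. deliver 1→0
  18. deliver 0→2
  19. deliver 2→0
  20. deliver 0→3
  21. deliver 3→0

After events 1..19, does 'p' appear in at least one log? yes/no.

after 1 — propose(0,'p'): n0:coor/t1/[-]
after 2 — deliver 0→2: n2:part/t1/[-]
after 3 — deliver 2→0: ·
after 4 — deliver 0→3: n3:part/t1/[-]
after 5 — deliver 3→0: ·
after 6 — deliver 0→1: n1:part/t1/[-]
after 7 — deliver 1→0: n0:coor/t1/[p]
after 8 — deliver 0→1: n1:part/t1/[p]
after 9 — deliver 0→3: n3:part/t1/[p]
after 10 — timeout(0): n0:coor/t2/[p]
after 11 — deliver 0→1: n1:part/t2/[p]
after 12 — deliver 1→0: ·
after 13 — deliver 0→2: n2:part/t1/[p]
after 14 — deliver 2→0: ·
after 15 — propose(0,'s'): n0:coor/t3/[p]
after 16 — deliver 0→1: n1:part/t3/[p]
after 17 — deliver 1→0: ·
after 18 — deliver 0→2: n2:part/t2/[p]
after 19 — deliver 2→0: ·

yes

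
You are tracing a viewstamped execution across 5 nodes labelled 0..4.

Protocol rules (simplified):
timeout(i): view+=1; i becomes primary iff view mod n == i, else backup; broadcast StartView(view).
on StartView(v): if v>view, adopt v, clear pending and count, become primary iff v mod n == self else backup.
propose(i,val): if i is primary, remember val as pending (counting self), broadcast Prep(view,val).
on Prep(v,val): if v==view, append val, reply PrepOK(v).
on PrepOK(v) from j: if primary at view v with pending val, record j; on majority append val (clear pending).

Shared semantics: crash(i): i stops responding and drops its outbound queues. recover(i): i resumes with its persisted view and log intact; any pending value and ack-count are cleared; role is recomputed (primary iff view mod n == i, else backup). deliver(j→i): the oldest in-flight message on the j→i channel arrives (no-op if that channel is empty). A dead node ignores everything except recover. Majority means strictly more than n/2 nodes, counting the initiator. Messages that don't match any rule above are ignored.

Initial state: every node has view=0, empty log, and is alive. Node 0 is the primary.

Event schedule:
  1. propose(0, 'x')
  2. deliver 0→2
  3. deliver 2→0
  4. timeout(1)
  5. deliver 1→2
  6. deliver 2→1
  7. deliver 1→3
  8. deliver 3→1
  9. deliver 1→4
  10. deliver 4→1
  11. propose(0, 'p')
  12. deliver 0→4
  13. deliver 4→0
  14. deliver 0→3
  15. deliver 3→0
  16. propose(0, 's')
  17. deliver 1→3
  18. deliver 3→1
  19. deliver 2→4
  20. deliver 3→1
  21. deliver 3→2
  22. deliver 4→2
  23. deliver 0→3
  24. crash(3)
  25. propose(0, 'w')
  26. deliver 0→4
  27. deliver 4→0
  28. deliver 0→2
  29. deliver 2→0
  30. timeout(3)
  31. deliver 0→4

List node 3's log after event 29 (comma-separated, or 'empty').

empty

step 1 propose(0,'x'): —
step 2 deliver 0→2: 2={back,v=0,log=x}
step 3 deliver 2→0: —
step 4 timeout(1): 1={prim,v=1,log=-}
step 5 deliver 1→2: 2={back,v=1,log=x}
step 6 deliver 2→1: —
step 7 deliver 1→3: 3={back,v=1,log=-}
step 8 deliver 3→1: —
step 9 deliver 1→4: 4={back,v=1,log=-}
step 10 deliver 4→1: —
step 11 propose(0,'p'): —
step 12 deliver 0→4: —
step 13 deliver 4→0: —
step 14 deliver 0→3: —
step 15 deliver 3→0: —
step 16 propose(0,'s'): —
step 17 deliver 1→3: —
step 18 deliver 3→1: —
step 19 deliver 2→4: —
step 20 deliver 3→1: —
step 21 deliver 3→2: —
step 22 deliver 4→2: —
step 23 deliver 0→3: —
step 24 crash(3): 3={✗back,v=1,log=-}
step 25 propose(0,'w'): —
step 26 deliver 0→4: —
step 27 deliver 4→0: —
step 28 deliver 0→2: —
step 29 deliver 2→0: —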